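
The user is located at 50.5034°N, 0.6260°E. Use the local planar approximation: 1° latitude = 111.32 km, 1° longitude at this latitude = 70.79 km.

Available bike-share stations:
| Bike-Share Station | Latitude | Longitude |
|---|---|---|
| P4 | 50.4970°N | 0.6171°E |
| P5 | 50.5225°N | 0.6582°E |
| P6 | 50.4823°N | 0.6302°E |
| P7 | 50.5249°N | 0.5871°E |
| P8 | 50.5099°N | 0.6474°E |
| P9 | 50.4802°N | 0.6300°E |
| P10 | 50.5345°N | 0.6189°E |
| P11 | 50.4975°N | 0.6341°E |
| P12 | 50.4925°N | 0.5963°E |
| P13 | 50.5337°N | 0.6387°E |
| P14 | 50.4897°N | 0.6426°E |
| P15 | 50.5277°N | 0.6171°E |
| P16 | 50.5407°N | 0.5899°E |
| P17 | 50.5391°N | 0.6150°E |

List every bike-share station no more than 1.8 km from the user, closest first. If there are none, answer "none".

Distances from 50.5034°N, 0.6260°E:
P4: √((-0.0064·111.32)² + (-0.0089·70.79)²) = √(0.507582 + 0.396939) = 0.9511 km
P5: √((0.0191·111.32)² + (0.0322·70.79)²) = √(4.520777 + 5.195838) = 3.1171 km
P6: √((-0.0211·111.32)² + (0.0042·70.79)²) = √(5.517106 + 0.088398) = 2.3676 km
P7: √((0.0215·111.32)² + (-0.0389·70.79)²) = √(5.728268 + 7.583034) = 3.6485 km
P8: √((0.0065·111.32)² + (0.0214·70.79)²) = √(0.523568 + 2.294940) = 1.6788 km
P9: √((-0.0232·111.32)² + (0.0040·70.79)²) = √(6.669947 + 0.080180) = 2.5981 km
P10: √((0.0311·111.32)² + (-0.0071·70.79)²) = √(11.985804 + 0.252616) = 3.4983 km
P11: √((-0.0059·111.32)² + (0.0081·70.79)²) = √(0.431370 + 0.328786) = 0.8719 km
P12: √((-0.0109·111.32)² + (-0.0297·70.79)²) = √(1.472310 + 4.420351) = 2.4275 km
P13: √((0.0303·111.32)² + (0.0127·70.79)²) = √(11.377102 + 0.808260) = 3.4908 km
P14: √((-0.0137·111.32)² + (0.0166·70.79)²) = √(2.325881 + 1.380893) = 1.9253 km
P15: √((0.0243·111.32)² + (-0.0089·70.79)²) = √(7.317436 + 0.396939) = 2.7775 km
P16: √((0.0373·111.32)² + (-0.0361·70.79)²) = √(17.241064 + 6.530677) = 4.8756 km
P17: √((0.0357·111.32)² + (-0.0110·70.79)²) = √(15.793662 + 0.606358) = 4.0497 km
Threshold 1.8 km: P11 (0.8719 km), P4 (0.9511 km), P8 (1.6788 km) are within range.

P11, P4, P8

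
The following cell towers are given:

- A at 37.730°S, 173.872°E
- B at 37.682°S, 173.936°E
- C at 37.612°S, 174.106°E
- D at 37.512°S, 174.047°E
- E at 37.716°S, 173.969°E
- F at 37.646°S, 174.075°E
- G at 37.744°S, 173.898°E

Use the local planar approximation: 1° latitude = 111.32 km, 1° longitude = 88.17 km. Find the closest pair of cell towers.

A and G

Pairwise distances:
A–B: √((0.048·111.32)² + (0.064·88.17)²) = √(28.55150 + 31.84209) = 7.771 km
A–C: √((0.118·111.32)² + (0.234·88.17)²) = √(172.54819 + 425.67035) = 24.459 km
A–D: √((0.218·111.32)² + (0.175·88.17)²) = √(588.92418 + 238.07719) = 28.758 km
A–E: √((0.014·111.32)² + (0.097·88.17)²) = √(2.42886 + 73.14509) = 8.693 km
A–F: √((0.084·111.32)² + (0.203·88.17)²) = √(87.43896 + 320.35666) = 20.194 km
A–G: √((-0.014·111.32)² + (0.026·88.17)²) = √(2.42886 + 5.25519) = 2.772 km
B–C: √((0.070·111.32)² + (0.170·88.17)²) = √(60.72150 + 224.66712) = 16.893 km
B–D: √((0.170·111.32)² + (0.111·88.17)²) = √(358.13292 + 95.78282) = 21.305 km
B–E: √((-0.034·111.32)² + (0.033·88.17)²) = √(14.32532 + 8.46583) = 4.774 km
B–F: √((0.036·111.32)² + (0.139·88.17)²) = √(16.06022 + 150.20047) = 12.894 km
B–G: √((-0.062·111.32)² + (-0.038·88.17)²) = √(47.63540 + 11.22558) = 7.672 km
C–D: √((0.100·111.32)² + (-0.059·88.17)²) = √(123.92142 + 27.06112) = 12.287 km
C–E: √((-0.104·111.32)² + (-0.137·88.17)²) = √(134.03341 + 145.90925) = 16.731 km
C–F: √((-0.034·111.32)² + (-0.031·88.17)²) = √(14.32532 + 7.47076) = 4.669 km
C–G: √((-0.132·111.32)² + (-0.208·88.17)²) = √(215.92069 + 336.33213) = 23.500 km
D–E: √((-0.204·111.32)² + (-0.078·88.17)²) = √(515.71140 + 47.29671) = 23.728 km
D–F: √((-0.134·111.32)² + (0.028·88.17)²) = √(222.51331 + 6.09478) = 15.120 km
D–G: √((-0.232·111.32)² + (-0.149·88.17)²) = √(666.99467 + 172.58944) = 28.976 km
E–F: √((0.070·111.32)² + (0.106·88.17)²) = √(60.72150 + 87.34809) = 12.168 km
E–G: √((-0.028·111.32)² + (-0.071·88.17)²) = √(9.71544 + 39.18848) = 6.993 km
F–G: √((-0.098·111.32)² + (-0.177·88.17)²) = √(119.01414 + 243.55005) = 19.041 km
Closest pair: A–G at 2.772 km.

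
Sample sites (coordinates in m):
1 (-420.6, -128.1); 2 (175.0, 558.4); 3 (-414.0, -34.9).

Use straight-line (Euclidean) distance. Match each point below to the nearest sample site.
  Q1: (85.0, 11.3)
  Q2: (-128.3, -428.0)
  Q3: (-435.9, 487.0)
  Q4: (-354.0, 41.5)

Q1 at (85.0, 11.3):
  1: 524.5 m
  2: 554.5 m
  3: 501.1 m
  → nearest: 3 (501.1 m)
Q2 at (-128.3, -428.0):
  1: 418.8 m
  2: 1032.0 m
  3: 486.0 m
  → nearest: 1 (418.8 m)
Q3 at (-435.9, 487.0):
  1: 615.3 m
  2: 615.1 m
  3: 522.4 m
  → nearest: 3 (522.4 m)
Q4 at (-354.0, 41.5):
  1: 182.2 m
  2: 739.6 m
  3: 97.1 m
  → nearest: 3 (97.1 m)

Q1→3; Q2→1; Q3→3; Q4→3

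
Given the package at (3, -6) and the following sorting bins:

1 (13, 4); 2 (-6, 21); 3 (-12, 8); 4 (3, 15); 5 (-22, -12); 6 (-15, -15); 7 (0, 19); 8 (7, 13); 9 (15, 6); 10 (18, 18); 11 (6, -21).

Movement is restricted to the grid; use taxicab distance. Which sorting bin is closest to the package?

11

Distances from (3, -6):
1: 20
2: 36
3: 29
4: 21
5: 31
6: 27
7: 28
8: 23
9: 24
10: 39
11: 18
Minimum: 11 at 18.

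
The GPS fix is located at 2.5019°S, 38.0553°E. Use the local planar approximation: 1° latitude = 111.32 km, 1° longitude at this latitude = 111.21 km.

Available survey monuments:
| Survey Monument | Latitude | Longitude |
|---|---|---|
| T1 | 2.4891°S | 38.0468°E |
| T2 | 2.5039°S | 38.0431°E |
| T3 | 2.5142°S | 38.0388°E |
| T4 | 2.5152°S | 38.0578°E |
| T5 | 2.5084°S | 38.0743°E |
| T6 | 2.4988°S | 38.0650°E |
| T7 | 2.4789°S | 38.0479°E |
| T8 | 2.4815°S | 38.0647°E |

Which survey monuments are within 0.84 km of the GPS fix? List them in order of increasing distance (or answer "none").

Distances from 2.5019°S, 38.0553°E:
T1: 1.7099 km
T2: 1.3749 km
T3: 2.2895 km
T4: 1.5064 km
T5: 2.2334 km
T6: 1.1326 km
T7: 2.6894 km
T8: 2.5000 km
Threshold 0.84 km: none within range.

none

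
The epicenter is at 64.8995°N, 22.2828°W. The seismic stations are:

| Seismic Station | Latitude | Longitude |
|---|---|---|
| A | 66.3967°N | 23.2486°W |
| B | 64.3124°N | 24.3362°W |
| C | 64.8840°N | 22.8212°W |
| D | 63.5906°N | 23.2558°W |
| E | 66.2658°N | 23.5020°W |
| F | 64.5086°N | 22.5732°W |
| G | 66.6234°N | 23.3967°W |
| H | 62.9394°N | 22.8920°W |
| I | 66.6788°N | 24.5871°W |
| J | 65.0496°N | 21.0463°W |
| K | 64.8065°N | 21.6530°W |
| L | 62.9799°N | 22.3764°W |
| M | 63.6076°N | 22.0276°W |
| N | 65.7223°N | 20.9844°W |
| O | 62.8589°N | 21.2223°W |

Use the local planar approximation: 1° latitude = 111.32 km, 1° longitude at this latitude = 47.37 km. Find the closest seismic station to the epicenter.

Distances from 64.8995°N, 22.2828°W:
A: 172.8334 km
B: 117.1869 km
C: 25.5623 km
D: 152.8229 km
E: 162.6924 km
F: 45.6376 km
G: 199.0265 km
H: 220.0984 km
I: 226.1573 km
J: 60.9097 km
K: 31.5789 km
L: 213.7359 km
M: 144.3215 km
N: 110.3285 km
O: 232.6481 km
Minimum: C at 25.5623 km.

C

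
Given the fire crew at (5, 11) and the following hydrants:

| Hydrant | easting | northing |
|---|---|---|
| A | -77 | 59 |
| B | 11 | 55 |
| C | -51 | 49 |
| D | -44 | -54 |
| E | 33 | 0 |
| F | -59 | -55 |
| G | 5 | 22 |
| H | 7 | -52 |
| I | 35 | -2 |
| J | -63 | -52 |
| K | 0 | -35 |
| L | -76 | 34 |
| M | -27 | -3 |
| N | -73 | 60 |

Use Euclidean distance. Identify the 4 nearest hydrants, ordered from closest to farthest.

Distances from (5, 11):
A: √((-82)² + (48)²) = √(6724.000 + 2304.000) = 95.0
B: √((6)² + (44)²) = √(36.000 + 1936.000) = 44.4
C: √((-56)² + (38)²) = √(3136.000 + 1444.000) = 67.7
D: √((-49)² + (-65)²) = √(2401.000 + 4225.000) = 81.4
E: √((28)² + (-11)²) = √(784.000 + 121.000) = 30.1
F: √((-64)² + (-66)²) = √(4096.000 + 4356.000) = 91.9
G: √((0)² + (11)²) = √(0.000 + 121.000) = 11.0
H: √((2)² + (-63)²) = √(4.000 + 3969.000) = 63.0
I: √((30)² + (-13)²) = √(900.000 + 169.000) = 32.7
J: √((-68)² + (-63)²) = √(4624.000 + 3969.000) = 92.7
K: √((-5)² + (-46)²) = √(25.000 + 2116.000) = 46.3
L: √((-81)² + (23)²) = √(6561.000 + 529.000) = 84.2
M: √((-32)² + (-14)²) = √(1024.000 + 196.000) = 34.9
N: √((-78)² + (49)²) = √(6084.000 + 2401.000) = 92.1
Sorted: G (11.0) < E (30.1) < I (32.7) < M (34.9) < B (44.4) < K (46.3) < …

G, E, I, M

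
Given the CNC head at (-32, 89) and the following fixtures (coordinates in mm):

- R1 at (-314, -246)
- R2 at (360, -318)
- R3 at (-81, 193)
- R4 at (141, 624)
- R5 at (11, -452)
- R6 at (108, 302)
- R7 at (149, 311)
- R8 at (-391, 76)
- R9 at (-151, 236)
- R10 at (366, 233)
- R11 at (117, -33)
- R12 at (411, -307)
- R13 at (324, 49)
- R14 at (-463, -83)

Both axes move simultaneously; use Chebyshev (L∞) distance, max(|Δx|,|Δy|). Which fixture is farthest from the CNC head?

R5

Distances from (-32, 89):
R1: max(|-282|, |-335|) = 335 mm
R2: max(|392|, |-407|) = 407 mm
R3: max(|-49|, |104|) = 104 mm
R4: max(|173|, |535|) = 535 mm
R5: max(|43|, |-541|) = 541 mm
R6: max(|140|, |213|) = 213 mm
R7: max(|181|, |222|) = 222 mm
R8: max(|-359|, |-13|) = 359 mm
R9: max(|-119|, |147|) = 147 mm
R10: max(|398|, |144|) = 398 mm
R11: max(|149|, |-122|) = 149 mm
R12: max(|443|, |-396|) = 443 mm
R13: max(|356|, |-40|) = 356 mm
R14: max(|-431|, |-172|) = 431 mm
Maximum: R5 at 541 mm.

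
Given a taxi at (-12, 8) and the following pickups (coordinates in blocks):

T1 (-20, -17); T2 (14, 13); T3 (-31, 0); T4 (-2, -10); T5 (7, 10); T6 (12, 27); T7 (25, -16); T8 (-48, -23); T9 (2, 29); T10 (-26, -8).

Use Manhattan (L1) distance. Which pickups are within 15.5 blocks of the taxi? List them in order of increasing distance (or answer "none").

Distances from (-12, 8):
T1: |-8| + |-25| = 8 + 25 = 33 blocks
T2: |26| + |5| = 26 + 5 = 31 blocks
T3: |-19| + |-8| = 19 + 8 = 27 blocks
T4: |10| + |-18| = 10 + 18 = 28 blocks
T5: |19| + |2| = 19 + 2 = 21 blocks
T6: |24| + |19| = 24 + 19 = 43 blocks
T7: |37| + |-24| = 37 + 24 = 61 blocks
T8: |-36| + |-31| = 36 + 31 = 67 blocks
T9: |14| + |21| = 14 + 21 = 35 blocks
T10: |-14| + |-16| = 14 + 16 = 30 blocks
Threshold 15.5 blocks: none within range.

none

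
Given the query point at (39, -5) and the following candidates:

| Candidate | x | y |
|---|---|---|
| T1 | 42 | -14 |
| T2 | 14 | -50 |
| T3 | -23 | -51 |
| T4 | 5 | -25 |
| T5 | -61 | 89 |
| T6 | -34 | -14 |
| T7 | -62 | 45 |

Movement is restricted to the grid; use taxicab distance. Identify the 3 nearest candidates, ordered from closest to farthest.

Distances from (39, -5):
T1: |3| + |-9| = 3 + 9 = 12
T2: |-25| + |-45| = 25 + 45 = 70
T3: |-62| + |-46| = 62 + 46 = 108
T4: |-34| + |-20| = 34 + 20 = 54
T5: |-100| + |94| = 100 + 94 = 194
T6: |-73| + |-9| = 73 + 9 = 82
T7: |-101| + |50| = 101 + 50 = 151
Sorted: T1 (12) < T4 (54) < T2 (70) < T6 (82) < T3 (108) < …

T1, T4, T2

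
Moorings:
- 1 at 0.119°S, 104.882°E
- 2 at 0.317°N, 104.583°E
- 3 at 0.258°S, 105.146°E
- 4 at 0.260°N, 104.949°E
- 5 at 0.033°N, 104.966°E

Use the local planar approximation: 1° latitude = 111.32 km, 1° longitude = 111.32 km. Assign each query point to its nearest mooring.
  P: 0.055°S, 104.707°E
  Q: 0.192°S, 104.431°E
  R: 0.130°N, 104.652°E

P→1; Q→1; R→2

P at 0.055°S, 104.707°E:
  1: √((-0.064·111.32)² + (0.175·111.32)²) = √(50.75822 + 379.50936) = 20.743 km
  2: √((0.372·111.32)² + (-0.124·111.32)²) = √(1714.87423 + 190.54158) = 43.651 km
  3: √((-0.203·111.32)² + (0.439·111.32)²) = √(510.66780 + 2388.22608) = 53.841 km
  4: √((0.315·111.32)² + (0.242·111.32)²) = √(1229.61033 + 725.73343) = 44.219 km
  5: √((0.088·111.32)² + (0.259·111.32)²) = √(95.96475 + 831.27730) = 30.451 km
  → nearest: 1 (20.743 km)
Q at 0.192°S, 104.431°E:
  1: √((0.073·111.32)² + (0.451·111.32)²) = √(66.03773 + 2520.57416) = 50.859 km
  2: √((0.509·111.32)² + (0.152·111.32)²) = √(3210.56865 + 286.30806) = 59.134 km
  3: √((-0.066·111.32)² + (0.715·111.32)²) = √(53.98017 + 6335.17300) = 79.932 km
  4: √((0.452·111.32)² + (0.518·111.32)²) = √(2531.76426 + 3325.10922) = 76.530 km
  5: √((0.225·111.32)² + (0.535·111.32)²) = √(627.35221 + 3546.94096) = 64.609 km
  → nearest: 1 (50.859 km)
R at 0.130°N, 104.652°E:
  1: √((-0.249·111.32)² + (0.230·111.32)²) = √(768.32522 + 655.54433) = 37.734 km
  2: √((0.187·111.32)² + (-0.069·111.32)²) = √(433.34083 + 58.99899) = 22.189 km
  3: √((-0.388·111.32)² + (0.494·111.32)²) = √(1865.56269 + 3024.12886) = 69.926 km
  4: √((0.130·111.32)² + (0.297·111.32)²) = √(209.42721 + 1093.09849) = 36.091 km
  5: √((-0.097·111.32)² + (0.314·111.32)²) = √(116.59767 + 1221.81567) = 36.584 km
  → nearest: 2 (22.189 km)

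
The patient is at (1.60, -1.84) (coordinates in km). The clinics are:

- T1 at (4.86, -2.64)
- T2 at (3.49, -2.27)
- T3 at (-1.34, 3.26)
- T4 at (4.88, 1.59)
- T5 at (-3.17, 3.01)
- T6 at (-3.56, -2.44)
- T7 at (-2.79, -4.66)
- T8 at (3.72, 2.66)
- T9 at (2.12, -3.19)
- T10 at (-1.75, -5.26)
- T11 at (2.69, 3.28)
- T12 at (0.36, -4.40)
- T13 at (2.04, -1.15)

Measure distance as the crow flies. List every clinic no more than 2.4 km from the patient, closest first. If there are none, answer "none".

Distances from (1.60, -1.84):
T1: 3.36 km
T2: 1.94 km
T3: 5.89 km
T4: 4.75 km
T5: 6.80 km
T6: 5.19 km
T7: 5.22 km
T8: 4.97 km
T9: 1.45 km
T10: 4.79 km
T11: 5.23 km
T12: 2.84 km
T13: 0.82 km
Threshold 2.4 km: T13 (0.82 km), T9 (1.45 km), T2 (1.94 km) are within range.

T13, T9, T2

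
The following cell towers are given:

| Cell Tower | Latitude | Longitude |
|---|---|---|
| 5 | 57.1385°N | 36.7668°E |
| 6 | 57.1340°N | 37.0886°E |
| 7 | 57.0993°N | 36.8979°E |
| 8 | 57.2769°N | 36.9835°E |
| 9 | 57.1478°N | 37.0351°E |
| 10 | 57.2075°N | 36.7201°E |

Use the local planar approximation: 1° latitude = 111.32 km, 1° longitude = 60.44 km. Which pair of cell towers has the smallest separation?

6 and 9

Pairwise distances:
5–6: √((-0.0045·111.32)² + (0.3218·60.44)²) = √(0.250941 + 378.286629) = 19.4560 km
5–7: √((-0.0392·111.32)² + (0.1311·60.44)²) = √(19.042262 + 62.784768) = 9.0458 km
5–8: √((0.1384·111.32)² + (0.2167·60.44)²) = √(237.366035 + 171.540525) = 20.2214 km
5–9: √((0.0093·111.32)² + (0.2683·60.44)²) = √(1.071796 + 262.960342) = 16.2491 km
5–10: √((0.0690·111.32)² + (-0.0467·60.44)²) = √(58.998990 + 7.966777) = 8.1833 km
6–7: √((-0.0347·111.32)² + (-0.1907·60.44)²) = √(14.921255 + 132.846555) = 12.1560 km
6–8: √((0.1429·111.32)² + (-0.1051·60.44)²) = √(253.052629 + 40.351004) = 17.1290 km
6–9: √((0.0138·111.32)² + (-0.0535·60.44)²) = √(2.359960 + 10.455781) = 3.5799 km
6–10: √((0.0735·111.32)² + (-0.3685·60.44)²) = √(66.945451 + 496.048220) = 23.7275 km
7–8: √((0.1776·111.32)² + (0.0856·60.44)²) = √(390.869981 + 26.766799) = 20.4362 km
7–9: √((0.0485·111.32)² + (0.1372·60.44)²) = √(29.149417 + 68.763367) = 9.8951 km
7–10: √((0.1082·111.32)² + (-0.1778·60.44)²) = √(145.077785 + 115.481502) = 16.1418 km
8–9: √((-0.1291·111.32)² + (0.0516·60.44)²) = √(206.537483 + 9.726315) = 14.7059 km
8–10: √((-0.0694·111.32)² + (-0.2634·60.44)²) = √(59.685019 + 253.443089) = 17.6954 km
9–10: √((0.0597·111.32)² + (-0.3150·60.44)²) = √(44.166711 + 362.468290) = 20.1652 km
Closest pair: 6–9 at 3.5799 km.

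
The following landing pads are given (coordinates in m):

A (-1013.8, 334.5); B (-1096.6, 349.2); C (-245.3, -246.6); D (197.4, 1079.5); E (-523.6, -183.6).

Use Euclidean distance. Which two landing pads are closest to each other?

Pairwise distances:
A–B: 84.1 m
C–E: 285.3 m
A–E: 713.2 m
B–E: 782.4 m
A–C: 963.5 m
B–C: 1039.1 m
C–D: 1398.0 m
A–D: 1422.0 m
D–E: 1454.4 m
B–D: 1485.9 m
Closest pair: A–B at 84.1 m.

A and B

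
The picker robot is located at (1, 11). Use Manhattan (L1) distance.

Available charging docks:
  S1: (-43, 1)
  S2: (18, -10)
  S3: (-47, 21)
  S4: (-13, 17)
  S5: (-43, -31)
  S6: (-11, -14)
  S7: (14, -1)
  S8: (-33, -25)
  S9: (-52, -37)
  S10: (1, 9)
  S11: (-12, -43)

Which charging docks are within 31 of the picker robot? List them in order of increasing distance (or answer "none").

S10, S4, S7

Distances from (1, 11):
S1: 54
S2: 38
S3: 58
S4: 20
S5: 86
S6: 37
S7: 25
S8: 70
S9: 101
S10: 2
S11: 67
Threshold 31: S10 (2), S4 (20), S7 (25) are within range.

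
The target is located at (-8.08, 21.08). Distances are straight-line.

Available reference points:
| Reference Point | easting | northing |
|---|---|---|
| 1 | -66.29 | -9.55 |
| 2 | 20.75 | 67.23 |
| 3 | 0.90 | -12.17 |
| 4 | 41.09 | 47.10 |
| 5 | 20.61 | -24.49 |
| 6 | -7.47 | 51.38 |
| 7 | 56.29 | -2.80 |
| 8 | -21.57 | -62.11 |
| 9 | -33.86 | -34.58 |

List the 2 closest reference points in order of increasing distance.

Distances from (-8.08, 21.08):
1: 65.78
2: 54.41
3: 34.44
4: 55.63
5: 53.85
6: 30.31
7: 68.66
8: 84.28
9: 61.34
Sorted: 6 (30.31) < 3 (34.44) < 5 (53.85) < 2 (54.41) < …

6, 3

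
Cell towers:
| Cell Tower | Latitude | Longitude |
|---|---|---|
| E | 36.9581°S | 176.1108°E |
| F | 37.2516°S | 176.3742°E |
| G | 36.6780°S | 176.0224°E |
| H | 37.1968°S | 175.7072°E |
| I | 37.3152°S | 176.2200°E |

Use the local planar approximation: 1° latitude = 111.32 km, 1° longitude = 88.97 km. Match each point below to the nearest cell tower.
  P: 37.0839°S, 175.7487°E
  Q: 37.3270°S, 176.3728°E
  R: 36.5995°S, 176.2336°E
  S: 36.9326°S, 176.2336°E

P at 37.0839°S, 175.7487°E:
  E: 35.1281 km
  F: 58.6985 km
  G: 51.3288 km
  H: 13.0992 km
  I: 49.2060 km
  → nearest: H (13.0992 km)
Q at 37.3270°S, 176.3728°E:
  E: 47.2205 km
  F: 8.3945 km
  G: 78.6859 km
  H: 60.9663 km
  I: 13.6579 km
  → nearest: F (8.3945 km)
R at 36.5995°S, 176.2336°E:
  E: 41.3875 km
  F: 73.6617 km
  G: 20.7231 km
  H: 81.3297 km
  I: 79.6809 km
  → nearest: G (20.7231 km)
S at 36.9326°S, 176.2336°E:
  E: 11.2883 km
  F: 37.6499 km
  G: 34.0052 km
  H: 55.3028 km
  I: 42.6082 km
  → nearest: E (11.2883 km)

P→H; Q→F; R→G; S→E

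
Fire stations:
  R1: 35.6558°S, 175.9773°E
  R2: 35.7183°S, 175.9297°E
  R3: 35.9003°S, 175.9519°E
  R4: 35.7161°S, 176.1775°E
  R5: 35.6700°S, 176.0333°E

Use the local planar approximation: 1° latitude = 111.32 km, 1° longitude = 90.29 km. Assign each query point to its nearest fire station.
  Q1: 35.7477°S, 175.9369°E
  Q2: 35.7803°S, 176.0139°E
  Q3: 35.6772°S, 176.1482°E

Q1→R2; Q2→R2; Q3→R4

Q1 at 35.7477°S, 175.9369°E:
  R1: 10.8612 km
  R2: 3.3367 km
  R3: 17.0413 km
  R4: 22.0067 km
  R5: 12.2709 km
  → nearest: R2 (3.3367 km)
Q2 at 35.7803°S, 176.0139°E:
  R1: 14.2479 km
  R2: 10.2680 km
  R3: 14.4839 km
  R4: 16.4095 km
  R5: 12.4029 km
  → nearest: R2 (10.2680 km)
Q3 at 35.6772°S, 176.1482°E:
  R1: 15.6134 km
  R2: 20.2519 km
  R3: 30.5113 km
  R4: 5.0745 km
  R5: 10.4052 km
  → nearest: R4 (5.0745 km)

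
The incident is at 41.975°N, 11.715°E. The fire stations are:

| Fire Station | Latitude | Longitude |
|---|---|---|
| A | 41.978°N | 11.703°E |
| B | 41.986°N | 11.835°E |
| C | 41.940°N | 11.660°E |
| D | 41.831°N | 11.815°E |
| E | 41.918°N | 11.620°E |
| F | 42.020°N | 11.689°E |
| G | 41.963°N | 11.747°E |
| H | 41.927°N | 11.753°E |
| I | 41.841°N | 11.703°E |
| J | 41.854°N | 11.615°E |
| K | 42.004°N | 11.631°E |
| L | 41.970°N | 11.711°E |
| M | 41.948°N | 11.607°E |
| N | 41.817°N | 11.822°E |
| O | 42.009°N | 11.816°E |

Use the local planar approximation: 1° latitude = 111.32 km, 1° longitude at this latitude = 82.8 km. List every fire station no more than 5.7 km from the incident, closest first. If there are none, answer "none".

Distances from 41.975°N, 11.715°E:
A: 1.048 km
B: 10.011 km
C: 5.993 km
D: 18.042 km
E: 10.106 km
F: 5.452 km
G: 2.967 km
H: 6.201 km
I: 14.950 km
J: 15.811 km
K: 7.668 km
L: 0.648 km
M: 9.434 km
N: 19.694 km
O: 9.179 km
Threshold 5.7 km: L (0.648 km), A (1.048 km), G (2.967 km), F (5.452 km) are within range.

L, A, G, F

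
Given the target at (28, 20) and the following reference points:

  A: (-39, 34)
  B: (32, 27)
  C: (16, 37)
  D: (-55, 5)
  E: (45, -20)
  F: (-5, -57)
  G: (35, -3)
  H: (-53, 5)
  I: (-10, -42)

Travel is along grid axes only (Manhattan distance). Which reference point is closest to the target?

Distances from (28, 20):
A: |-67| + |14| = 67 + 14 = 81
B: |4| + |7| = 4 + 7 = 11
C: |-12| + |17| = 12 + 17 = 29
D: |-83| + |-15| = 83 + 15 = 98
E: |17| + |-40| = 17 + 40 = 57
F: |-33| + |-77| = 33 + 77 = 110
G: |7| + |-23| = 7 + 23 = 30
H: |-81| + |-15| = 81 + 15 = 96
I: |-38| + |-62| = 38 + 62 = 100
Minimum: B at 11.

B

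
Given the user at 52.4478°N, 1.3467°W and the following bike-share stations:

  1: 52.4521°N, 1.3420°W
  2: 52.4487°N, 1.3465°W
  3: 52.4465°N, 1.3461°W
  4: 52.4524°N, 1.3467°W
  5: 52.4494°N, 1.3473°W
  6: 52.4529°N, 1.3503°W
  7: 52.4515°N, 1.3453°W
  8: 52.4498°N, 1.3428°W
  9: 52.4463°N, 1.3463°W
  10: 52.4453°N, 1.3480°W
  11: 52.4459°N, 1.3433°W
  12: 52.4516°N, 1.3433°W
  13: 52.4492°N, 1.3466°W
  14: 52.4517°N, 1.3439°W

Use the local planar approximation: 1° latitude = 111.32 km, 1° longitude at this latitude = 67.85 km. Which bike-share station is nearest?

2

Distances from 52.4478°N, 1.3467°W:
1: √((0.0043·111.32)² + (0.0047·67.85)²) = √(0.229131 + 0.101694) = 0.5752 km
2: √((0.0009·111.32)² + (0.0002·67.85)²) = √(0.010038 + 0.000184) = 0.1011 km
3: √((-0.0013·111.32)² + (0.0006·67.85)²) = √(0.020943 + 0.001657) = 0.1503 km
4: √((0.0046·111.32)² + (0.0000·67.85)²) = √(0.262218 + 0.000000) = 0.5121 km
5: √((0.0016·111.32)² + (-0.0006·67.85)²) = √(0.031724 + 0.001657) = 0.1827 km
6: √((0.0051·111.32)² + (-0.0036·67.85)²) = √(0.322320 + 0.059663) = 0.6180 km
7: √((0.0037·111.32)² + (0.0014·67.85)²) = √(0.169648 + 0.009023) = 0.4227 km
8: √((0.0020·111.32)² + (0.0039·67.85)²) = √(0.049569 + 0.070021) = 0.3458 km
9: √((-0.0015·111.32)² + (0.0004·67.85)²) = √(0.027882 + 0.000737) = 0.1692 km
10: √((-0.0025·111.32)² + (-0.0013·67.85)²) = √(0.077451 + 0.007780) = 0.2919 km
11: √((-0.0019·111.32)² + (0.0034·67.85)²) = √(0.044736 + 0.053218) = 0.3130 km
12: √((0.0038·111.32)² + (0.0034·67.85)²) = √(0.178943 + 0.053218) = 0.4818 km
13: √((0.0014·111.32)² + (0.0001·67.85)²) = √(0.024289 + 0.000046) = 0.1560 km
14: √((0.0039·111.32)² + (0.0028·67.85)²) = √(0.188484 + 0.036092) = 0.4739 km
Minimum: 2 at 0.1011 km.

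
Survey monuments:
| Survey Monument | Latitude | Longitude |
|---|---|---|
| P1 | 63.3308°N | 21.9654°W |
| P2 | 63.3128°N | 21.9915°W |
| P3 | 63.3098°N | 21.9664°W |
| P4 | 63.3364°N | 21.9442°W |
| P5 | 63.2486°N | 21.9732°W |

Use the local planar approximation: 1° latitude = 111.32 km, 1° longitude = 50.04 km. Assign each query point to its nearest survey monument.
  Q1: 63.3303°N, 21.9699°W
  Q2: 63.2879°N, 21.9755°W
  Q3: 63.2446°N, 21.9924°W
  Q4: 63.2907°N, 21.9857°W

Q1→P1; Q2→P3; Q3→P5; Q4→P3

Q1 at 63.3303°N, 21.9699°W:
  P1: 0.2320 km
  P2: 2.2279 km
  P3: 2.2888 km
  P4: 1.4543 km
  P5: 9.0963 km
  → nearest: P1 (0.2320 km)
Q2 at 63.2879°N, 21.9755°W:
  P1: 4.8023 km
  P2: 2.8852 km
  P3: 2.4801 km
  P4: 5.6216 km
  P5: 4.3764 km
  → nearest: P3 (2.4801 km)
Q3 at 63.2446°N, 21.9924°W:
  P1: 9.6904 km
  P2: 7.5922 km
  P3: 7.3738 km
  P4: 10.5000 km
  P5: 1.0589 km
  → nearest: P5 (1.0589 km)
Q4 at 63.2907°N, 21.9857°W:
  P1: 4.5781 km
  P2: 2.4772 km
  P3: 2.3353 km
  P4: 5.4949 km
  P5: 4.7281 km
  → nearest: P3 (2.3353 km)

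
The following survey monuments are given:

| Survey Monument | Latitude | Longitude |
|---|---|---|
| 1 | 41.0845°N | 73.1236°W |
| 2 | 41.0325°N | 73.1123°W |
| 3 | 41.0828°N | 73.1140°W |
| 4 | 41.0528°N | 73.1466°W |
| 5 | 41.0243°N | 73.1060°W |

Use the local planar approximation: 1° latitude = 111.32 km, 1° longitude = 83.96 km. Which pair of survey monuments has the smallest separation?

1 and 3

Pairwise distances:
1–2: √((-0.0520·111.32)² + (0.0113·83.96)²) = √(33.508353 + 0.900123) = 5.8659 km
1–3: √((-0.0017·111.32)² + (0.0096·83.96)²) = √(0.035813 + 0.649662) = 0.8279 km
1–4: √((-0.0317·111.32)² + (-0.0230·83.96)²) = √(12.452740 + 3.729070) = 4.0227 km
1–5: √((-0.0602·111.32)² + (0.0176·83.96)²) = √(44.909620 + 2.183585) = 6.8624 km
2–3: √((0.0503·111.32)² + (-0.0017·83.96)²) = √(31.353236 + 0.020372) = 5.6012 km
2–4: √((0.0203·111.32)² + (-0.0343·83.96)²) = √(5.106678 + 8.293409) = 3.6606 km
2–5: √((-0.0082·111.32)² + (0.0063·83.96)²) = √(0.833248 + 0.279786) = 1.0550 km
3–4: √((-0.0300·111.32)² + (-0.0326·83.96)²) = √(11.152928 + 7.491695) = 4.3179 km
3–5: √((-0.0585·111.32)² + (0.0080·83.96)²) = √(42.409009 + 0.451154) = 6.5468 km
4–5: √((-0.0285·111.32)² + (0.0406·83.96)²) = √(10.065518 + 11.619754) = 4.6567 km
Closest pair: 1–3 at 0.8279 km.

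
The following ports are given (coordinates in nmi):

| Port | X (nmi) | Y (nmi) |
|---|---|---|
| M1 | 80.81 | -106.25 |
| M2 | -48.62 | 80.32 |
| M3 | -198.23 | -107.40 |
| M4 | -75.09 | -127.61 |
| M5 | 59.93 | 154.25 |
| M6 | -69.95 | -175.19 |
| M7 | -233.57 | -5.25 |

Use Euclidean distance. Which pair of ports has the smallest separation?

M4 and M6

Pairwise distances:
M1–M2: 227.07 nmi
M1–M3: 279.04 nmi
M1–M4: 157.36 nmi
M1–M5: 261.34 nmi
M1–M6: 165.77 nmi
M1–M7: 330.21 nmi
M2–M3: 240.05 nmi
M2–M4: 209.61 nmi
M2–M5: 131.33 nmi
M2–M6: 256.40 nmi
M2–M7: 203.79 nmi
M3–M4: 124.79 nmi
M3–M5: 367.57 nmi
M3–M6: 145.09 nmi
M3–M7: 108.09 nmi
M4–M5: 312.53 nmi
M4–M6: 47.86 nmi
M4–M7: 200.22 nmi
M5–M6: 354.12 nmi
M5–M7: 334.04 nmi
M6–M7: 235.90 nmi
Closest pair: M4–M6 at 47.86 nmi.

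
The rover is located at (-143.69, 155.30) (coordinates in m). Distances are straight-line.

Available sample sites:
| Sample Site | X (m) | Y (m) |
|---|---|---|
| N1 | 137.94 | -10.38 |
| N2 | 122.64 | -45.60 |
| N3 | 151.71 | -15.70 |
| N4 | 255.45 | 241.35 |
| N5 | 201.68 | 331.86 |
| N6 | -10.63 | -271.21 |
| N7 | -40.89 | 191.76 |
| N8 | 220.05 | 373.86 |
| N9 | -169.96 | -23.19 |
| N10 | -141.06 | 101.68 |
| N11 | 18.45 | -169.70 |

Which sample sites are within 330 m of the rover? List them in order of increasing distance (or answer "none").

N10, N7, N9, N1

Distances from (-143.69, 155.30):
N1: 326.75 m
N2: 333.61 m
N3: 341.32 m
N4: 408.31 m
N5: 387.88 m
N6: 446.78 m
N7: 109.07 m
N8: 424.35 m
N9: 180.41 m
N10: 53.68 m
N11: 363.20 m
Threshold 330 m: N10 (53.68 m), N7 (109.07 m), N9 (180.41 m), N1 (326.75 m) are within range.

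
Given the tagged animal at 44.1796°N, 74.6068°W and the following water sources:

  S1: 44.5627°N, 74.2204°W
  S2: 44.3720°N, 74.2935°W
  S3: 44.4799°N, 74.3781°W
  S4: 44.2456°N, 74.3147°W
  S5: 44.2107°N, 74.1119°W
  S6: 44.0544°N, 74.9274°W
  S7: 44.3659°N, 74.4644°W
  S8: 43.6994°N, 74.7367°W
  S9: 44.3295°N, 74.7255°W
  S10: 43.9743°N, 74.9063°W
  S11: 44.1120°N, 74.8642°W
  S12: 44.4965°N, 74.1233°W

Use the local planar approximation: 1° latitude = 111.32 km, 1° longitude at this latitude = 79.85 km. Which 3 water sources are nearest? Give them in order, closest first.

Distances from 44.1796°N, 74.6068°W:
S1: 52.6376 km
S2: 32.9330 km
S3: 38.0922 km
S4: 24.4540 km
S5: 39.6691 km
S6: 29.1479 km
S7: 23.6515 km
S8: 54.4529 km
S9: 19.1908 km
S10: 33.0792 km
S11: 21.8877 km
S12: 52.2975 km
Sorted: S9 (19.1908 km) < S11 (21.8877 km) < S7 (23.6515 km) < S4 (24.4540 km) < S6 (29.1479 km) < …

S9, S11, S7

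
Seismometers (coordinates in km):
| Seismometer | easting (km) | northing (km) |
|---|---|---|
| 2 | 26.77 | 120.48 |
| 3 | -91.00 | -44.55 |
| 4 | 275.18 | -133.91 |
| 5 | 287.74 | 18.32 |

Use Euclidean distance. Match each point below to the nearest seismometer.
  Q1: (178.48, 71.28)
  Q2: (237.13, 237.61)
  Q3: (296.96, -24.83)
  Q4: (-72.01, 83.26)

Q1→5; Q2→5; Q3→5; Q4→2

Q1 at (178.48, 71.28):
  2: 159.49 km
  3: 293.32 km
  4: 226.83 km
  5: 121.42 km
  → nearest: 5 (121.42 km)
Q2 at (237.13, 237.61):
  2: 240.77 km
  3: 432.76 km
  4: 373.46 km
  5: 225.05 km
  → nearest: 5 (225.05 km)
Q3 at (296.96, -24.83):
  2: 306.79 km
  3: 388.46 km
  4: 111.23 km
  5: 44.12 km
  → nearest: 5 (44.12 km)
Q4 at (-72.01, 83.26):
  2: 105.56 km
  3: 129.21 km
  4: 409.52 km
  5: 365.56 km
  → nearest: 2 (105.56 km)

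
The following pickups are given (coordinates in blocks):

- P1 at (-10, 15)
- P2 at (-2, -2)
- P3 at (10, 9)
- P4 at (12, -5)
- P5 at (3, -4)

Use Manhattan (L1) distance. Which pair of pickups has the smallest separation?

P2 and P5

Pairwise distances:
P2–P5: 7 blocks
P4–P5: 10 blocks
P3–P4: 16 blocks
P2–P4: 17 blocks
P3–P5: 20 blocks
P2–P3: 23 blocks
P1–P2: 25 blocks
P1–P3: 26 blocks
P1–P5: 32 blocks
P1–P4: 42 blocks
Closest pair: P2–P5 at 7 blocks.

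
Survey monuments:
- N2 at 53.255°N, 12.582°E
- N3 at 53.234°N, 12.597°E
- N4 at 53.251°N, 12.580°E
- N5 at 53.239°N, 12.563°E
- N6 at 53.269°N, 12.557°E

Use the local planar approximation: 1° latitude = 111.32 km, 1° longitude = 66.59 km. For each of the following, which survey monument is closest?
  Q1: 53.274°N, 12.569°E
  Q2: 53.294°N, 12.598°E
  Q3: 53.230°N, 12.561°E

Q1 at 53.274°N, 12.569°E:
  N2: √((-0.019·111.32)² + (0.013·66.59)²) = √(4.47356 + 0.74938) = 2.285 km
  N3: √((-0.040·111.32)² + (0.028·66.59)²) = √(19.82743 + 3.47643) = 4.827 km
  N4: √((-0.023·111.32)² + (0.011·66.59)²) = √(6.55544 + 0.53654) = 2.663 km
  N5: √((-0.035·111.32)² + (-0.006·66.59)²) = √(15.18037 + 0.15963) = 3.917 km
  N6: √((-0.005·111.32)² + (-0.012·66.59)²) = √(0.30980 + 0.63853) = 0.974 km
  → nearest: N6 (0.974 km)
Q2 at 53.294°N, 12.598°E:
  N2: √((-0.039·111.32)² + (-0.016·66.59)²) = √(18.84845 + 1.13516) = 4.470 km
  N3: √((-0.060·111.32)² + (-0.001·66.59)²) = √(44.61171 + 0.00443) = 6.680 km
  N4: √((-0.043·111.32)² + (-0.018·66.59)²) = √(22.91307 + 1.43669) = 4.935 km
  N5: √((-0.055·111.32)² + (-0.035·66.59)²) = √(37.48623 + 5.43193) = 6.551 km
  N6: √((-0.025·111.32)² + (-0.041·66.59)²) = √(7.74509 + 7.45394) = 3.899 km
  → nearest: N6 (3.899 km)
Q3 at 53.230°N, 12.561°E:
  N2: √((0.025·111.32)² + (0.021·66.59)²) = √(7.74509 + 1.95549) = 3.115 km
  N3: √((0.004·111.32)² + (0.036·66.59)²) = √(0.19827 + 5.74676) = 2.438 km
  N4: √((0.021·111.32)² + (0.019·66.59)²) = √(5.46493 + 1.60076) = 2.658 km
  N5: √((0.009·111.32)² + (0.002·66.59)²) = √(1.00376 + 0.01774) = 1.011 km
  N6: √((0.039·111.32)² + (-0.004·66.59)²) = √(18.84845 + 0.07095) = 4.350 km
  → nearest: N5 (1.011 km)

Q1→N6; Q2→N6; Q3→N5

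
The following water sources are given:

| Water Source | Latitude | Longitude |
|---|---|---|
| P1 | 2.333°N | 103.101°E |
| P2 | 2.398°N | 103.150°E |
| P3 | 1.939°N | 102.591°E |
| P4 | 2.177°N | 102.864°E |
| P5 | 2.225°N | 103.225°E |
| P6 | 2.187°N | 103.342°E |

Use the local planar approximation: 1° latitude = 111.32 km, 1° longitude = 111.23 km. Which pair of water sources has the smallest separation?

P1 and P2

Pairwise distances:
P1–P2: 9.059 km
P1–P3: 71.706 km
P1–P4: 31.567 km
P1–P5: 18.297 km
P1–P6: 31.349 km
P2–P3: 80.479 km
P2–P4: 40.215 km
P2–P5: 20.988 km
P2–P6: 31.746 km
P3–P4: 40.299 km
P3–P5: 77.374 km
P3–P6: 87.978 km
P4–P5: 40.508 km
P4–P6: 53.180 km
P5–P6: 13.684 km
Closest pair: P1–P2 at 9.059 km.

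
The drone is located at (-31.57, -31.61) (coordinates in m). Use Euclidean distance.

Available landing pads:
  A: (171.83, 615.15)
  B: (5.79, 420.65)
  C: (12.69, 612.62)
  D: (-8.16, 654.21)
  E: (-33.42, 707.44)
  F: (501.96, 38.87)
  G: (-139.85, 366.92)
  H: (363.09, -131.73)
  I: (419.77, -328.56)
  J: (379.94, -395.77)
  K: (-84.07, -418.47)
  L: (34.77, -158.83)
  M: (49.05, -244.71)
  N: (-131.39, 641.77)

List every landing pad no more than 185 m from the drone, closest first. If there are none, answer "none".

L

Distances from (-31.57, -31.61):
A: 677.99 m
B: 453.80 m
C: 645.75 m
D: 686.22 m
E: 739.05 m
F: 538.17 m
G: 412.98 m
H: 407.16 m
I: 540.27 m
J: 549.50 m
K: 390.41 m
L: 143.48 m
M: 227.84 m
N: 680.74 m
Threshold 185 m: L (143.48 m) is within range.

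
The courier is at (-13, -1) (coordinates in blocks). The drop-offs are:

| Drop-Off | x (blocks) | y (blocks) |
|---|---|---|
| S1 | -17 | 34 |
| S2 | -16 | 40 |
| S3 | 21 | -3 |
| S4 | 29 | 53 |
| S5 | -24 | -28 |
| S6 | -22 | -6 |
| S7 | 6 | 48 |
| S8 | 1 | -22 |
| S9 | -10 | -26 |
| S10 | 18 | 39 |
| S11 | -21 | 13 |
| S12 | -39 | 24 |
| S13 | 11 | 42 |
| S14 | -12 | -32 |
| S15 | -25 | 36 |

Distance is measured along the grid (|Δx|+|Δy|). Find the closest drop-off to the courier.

Distances from (-13, -1):
S1: |-4| + |35| = 4 + 35 = 39 blocks
S2: |-3| + |41| = 3 + 41 = 44 blocks
S3: |34| + |-2| = 34 + 2 = 36 blocks
S4: |42| + |54| = 42 + 54 = 96 blocks
S5: |-11| + |-27| = 11 + 27 = 38 blocks
S6: |-9| + |-5| = 9 + 5 = 14 blocks
S7: |19| + |49| = 19 + 49 = 68 blocks
S8: |14| + |-21| = 14 + 21 = 35 blocks
S9: |3| + |-25| = 3 + 25 = 28 blocks
S10: |31| + |40| = 31 + 40 = 71 blocks
S11: |-8| + |14| = 8 + 14 = 22 blocks
S12: |-26| + |25| = 26 + 25 = 51 blocks
S13: |24| + |43| = 24 + 43 = 67 blocks
S14: |1| + |-31| = 1 + 31 = 32 blocks
S15: |-12| + |37| = 12 + 37 = 49 blocks
Minimum: S6 at 14 blocks.

S6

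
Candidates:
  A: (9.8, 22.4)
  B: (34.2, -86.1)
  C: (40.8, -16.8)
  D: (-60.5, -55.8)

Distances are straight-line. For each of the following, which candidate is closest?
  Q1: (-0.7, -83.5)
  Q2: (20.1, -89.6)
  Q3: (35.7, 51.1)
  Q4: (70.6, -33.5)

Q1→B; Q2→B; Q3→A; Q4→C

Q1 at (-0.7, -83.5):
  A: √((10.5)² + (105.9)²) = √(110.250 + 11214.810) = 106.4
  B: √((34.9)² + (-2.6)²) = √(1218.010 + 6.760) = 35.0
  C: √((41.5)² + (66.7)²) = √(1722.250 + 4448.890) = 78.6
  D: √((-59.8)² + (27.7)²) = √(3576.040 + 767.290) = 65.9
  → nearest: B (35.0)
Q2 at (20.1, -89.6):
  A: √((-10.3)² + (112.0)²) = √(106.090 + 12544.000) = 112.5
  B: √((14.1)² + (3.5)²) = √(198.810 + 12.250) = 14.5
  C: √((20.7)² + (72.8)²) = √(428.490 + 5299.840) = 75.7
  D: √((-80.6)² + (33.8)²) = √(6496.360 + 1142.440) = 87.4
  → nearest: B (14.5)
Q3 at (35.7, 51.1):
  A: √((-25.9)² + (-28.7)²) = √(670.810 + 823.690) = 38.7
  B: √((-1.5)² + (-137.2)²) = √(2.250 + 18823.840) = 137.2
  C: √((5.1)² + (-67.9)²) = √(26.010 + 4610.410) = 68.1
  D: √((-96.2)² + (-106.9)²) = √(9254.440 + 11427.610) = 143.8
  → nearest: A (38.7)
Q4 at (70.6, -33.5):
  A: √((-60.8)² + (55.9)²) = √(3696.640 + 3124.810) = 82.6
  B: √((-36.4)² + (-52.6)²) = √(1324.960 + 2766.760) = 64.0
  C: √((-29.8)² + (16.7)²) = √(888.040 + 278.890) = 34.2
  D: √((-131.1)² + (-22.3)²) = √(17187.210 + 497.290) = 133.0
  → nearest: C (34.2)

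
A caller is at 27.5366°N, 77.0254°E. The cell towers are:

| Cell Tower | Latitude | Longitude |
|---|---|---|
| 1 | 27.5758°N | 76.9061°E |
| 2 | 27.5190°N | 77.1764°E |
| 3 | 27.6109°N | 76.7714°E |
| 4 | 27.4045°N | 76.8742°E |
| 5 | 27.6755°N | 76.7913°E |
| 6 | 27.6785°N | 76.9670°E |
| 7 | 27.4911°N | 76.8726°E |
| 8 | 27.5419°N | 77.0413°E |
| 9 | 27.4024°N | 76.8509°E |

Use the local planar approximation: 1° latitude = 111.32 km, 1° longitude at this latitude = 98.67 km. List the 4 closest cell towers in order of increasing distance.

Distances from 27.5366°N, 77.0254°E:
1: √((0.0392·111.32)² + (-0.1193·98.67)²) = √(19.042262 + 138.564234) = 12.5541 km
2: √((-0.0176·111.32)² + (0.1510·98.67)²) = √(3.838590 + 221.985267) = 15.0274 km
3: √((0.0743·111.32)² + (-0.2540·98.67)²) = √(68.410698 + 628.112866) = 26.3917 km
4: √((-0.1321·111.32)² + (-0.1512·98.67)²) = √(216.247966 + 222.573697) = 20.9481 km
5: √((0.1389·111.32)² + (-0.2341·98.67)²) = √(239.084206 + 533.547493) = 27.7963 km
6: √((0.1419·111.32)² + (-0.0584·98.67)²) = √(249.523346 + 33.204424) = 16.8145 km
7: √((-0.0455·111.32)² + (-0.1528·98.67)²) = √(25.654833 + 227.309175) = 15.9048 km
8: √((0.0053·111.32)² + (0.0159·98.67)²) = √(0.348095 + 2.461300) = 1.6761 km
9: √((-0.1342·111.32)² + (-0.1745·98.67)²) = √(223.178023 + 296.456597) = 22.7955 km
Sorted: 8 (1.6761 km) < 1 (12.5541 km) < 2 (15.0274 km) < 7 (15.9048 km) < 6 (16.8145 km) < 4 (20.9481 km) < …

8, 1, 2, 7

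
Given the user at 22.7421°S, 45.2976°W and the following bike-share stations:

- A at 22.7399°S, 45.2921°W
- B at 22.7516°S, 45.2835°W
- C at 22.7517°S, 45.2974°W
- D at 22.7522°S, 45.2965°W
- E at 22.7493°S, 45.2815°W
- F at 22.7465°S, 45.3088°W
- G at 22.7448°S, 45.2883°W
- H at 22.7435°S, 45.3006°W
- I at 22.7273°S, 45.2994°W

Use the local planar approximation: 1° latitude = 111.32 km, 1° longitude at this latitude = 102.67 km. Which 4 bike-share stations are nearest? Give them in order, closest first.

Distances from 22.7421°S, 45.2976°W:
A: √((0.0022·111.32)² + (0.0055·102.67)²) = √(0.059978 + 0.318869) = 0.6155 km
B: √((-0.0095·111.32)² + (0.0141·102.67)²) = √(1.118391 + 2.095682) = 1.7928 km
C: √((-0.0096·111.32)² + (0.0002·102.67)²) = √(1.142060 + 0.000422) = 1.0689 km
D: √((-0.0101·111.32)² + (0.0011·102.67)²) = √(1.264122 + 0.012755) = 1.1300 km
E: √((-0.0072·111.32)² + (0.0161·102.67)²) = √(0.642409 + 2.732366) = 1.8371 km
F: √((-0.0044·111.32)² + (-0.0112·102.67)²) = √(0.239912 + 1.322279) = 1.2499 km
G: √((-0.0027·111.32)² + (0.0093·102.67)²) = √(0.090339 + 0.911702) = 1.0010 km
H: √((-0.0014·111.32)² + (-0.0030·102.67)²) = √(0.024289 + 0.094870) = 0.3452 km
I: √((0.0148·111.32)² + (-0.0018·102.67)²) = √(2.714375 + 0.034153) = 1.6579 km
Sorted: H (0.3452 km) < A (0.6155 km) < G (1.0010 km) < C (1.0689 km) < D (1.1300 km) < F (1.2499 km) < …

H, A, G, C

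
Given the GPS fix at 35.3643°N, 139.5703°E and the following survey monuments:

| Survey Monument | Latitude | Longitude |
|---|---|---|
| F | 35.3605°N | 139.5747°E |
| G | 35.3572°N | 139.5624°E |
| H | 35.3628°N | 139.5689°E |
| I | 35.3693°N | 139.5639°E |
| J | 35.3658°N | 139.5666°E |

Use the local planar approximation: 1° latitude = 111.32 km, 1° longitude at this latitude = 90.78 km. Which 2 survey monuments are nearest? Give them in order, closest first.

Distances from 35.3643°N, 139.5703°E:
F: 0.5818 km
G: 1.0672 km
H: 0.2098 km
I: 0.8046 km
J: 0.3751 km
Sorted: H (0.2098 km) < J (0.3751 km) < F (0.5818 km) < I (0.8046 km) < …

H, J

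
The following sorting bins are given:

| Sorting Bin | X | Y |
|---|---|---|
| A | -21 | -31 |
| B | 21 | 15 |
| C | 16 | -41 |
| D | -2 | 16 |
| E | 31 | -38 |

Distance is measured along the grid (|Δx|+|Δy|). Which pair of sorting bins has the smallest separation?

C and E

Pairwise distances:
A–B: 88
A–C: 47
A–D: 66
A–E: 59
B–C: 61
B–D: 24
B–E: 63
C–D: 75
C–E: 18
D–E: 87
Closest pair: C–E at 18.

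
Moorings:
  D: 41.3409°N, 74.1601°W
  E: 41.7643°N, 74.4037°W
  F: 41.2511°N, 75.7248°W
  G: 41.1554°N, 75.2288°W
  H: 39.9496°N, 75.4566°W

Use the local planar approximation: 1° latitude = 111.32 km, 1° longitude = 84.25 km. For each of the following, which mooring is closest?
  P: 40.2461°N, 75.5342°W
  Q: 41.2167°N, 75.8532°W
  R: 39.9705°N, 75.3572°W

P at 40.2461°N, 75.5342°W:
  D: √((1.0948·111.32)² + (1.3741·84.25)²) = √(14853.061278 + 13402.212459) = 168.0931 km
  E: √((1.5182·111.32)² + (1.1305·84.25)²) = √(28563.036148 + 9071.538591) = 193.9963 km
  F: √((1.0050·111.32)² + (-0.1906·84.25)²) = √(12516.373628 + 257.860970) = 113.0232 km
  G: √((0.9093·111.32)² + (0.3054·84.25)²) = √(10246.151604 + 662.030327) = 104.4422 km
  H: √((-0.2965·111.32)² + (0.0776·84.25)²) = √(1089.421121 + 42.742829) = 33.6476 km
  → nearest: H (33.6476 km)
Q at 41.2167°N, 75.8532°W:
  D: √((0.1242·111.32)² + (1.6931·84.25)²) = √(191.156727 + 20347.218018) = 143.3122 km
  E: √((0.5476·111.32)² + (1.4495·84.25)²) = √(3715.979199 + 14913.385990) = 136.4894 km
  F: √((0.0344·111.32)² + (0.1284·84.25)²) = √(14.664366 + 117.022633) = 11.4755 km
  G: √((-0.0613·111.32)² + (0.6244·84.25)²) = √(46.565830 + 2767.359672) = 53.0464 km
  H: √((-1.2671·111.32)² + (0.3966·84.25)²) = √(19896.110174 + 1116.465324) = 144.9572 km
  → nearest: F (11.4755 km)
R at 39.9705°N, 75.3572°W:
  D: √((1.3704·111.32)² + (1.1971·84.25)²) = √(23272.395841 + 10171.867180) = 182.8777 km
  E: √((1.7938·111.32)² + (0.9535·84.25)²) = √(39874.425112 + 6453.290473) = 215.2387 km
  F: √((1.2806·111.32)² + (-0.3676·84.25)²) = √(20322.324900 + 959.159482) = 145.8817 km
  G: √((1.1849·111.32)² + (0.1284·84.25)²) = √(17398.419348 + 117.022633) = 132.3459 km
  H: √((-0.0209·111.32)² + (-0.0994·84.25)²) = √(5.413012 + 70.131413) = 8.6916 km
  → nearest: H (8.6916 km)

P→H; Q→F; R→H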